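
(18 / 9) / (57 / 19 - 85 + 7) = -2 / 75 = -0.03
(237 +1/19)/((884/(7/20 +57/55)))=34343/92378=0.37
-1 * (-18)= 18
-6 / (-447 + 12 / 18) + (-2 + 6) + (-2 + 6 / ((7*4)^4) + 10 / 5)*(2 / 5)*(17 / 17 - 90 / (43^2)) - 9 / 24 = 6921108056903 / 1902215107520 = 3.64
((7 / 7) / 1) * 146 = 146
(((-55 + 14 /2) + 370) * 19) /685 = 6118 /685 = 8.93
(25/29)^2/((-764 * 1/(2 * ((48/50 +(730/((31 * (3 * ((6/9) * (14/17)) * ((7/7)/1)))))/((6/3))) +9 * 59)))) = -292466425/278855416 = -1.05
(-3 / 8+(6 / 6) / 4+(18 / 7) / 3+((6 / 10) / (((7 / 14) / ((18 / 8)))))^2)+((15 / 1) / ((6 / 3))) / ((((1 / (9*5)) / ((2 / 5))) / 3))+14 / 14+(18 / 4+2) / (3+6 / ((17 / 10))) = 64493741 / 155400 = 415.02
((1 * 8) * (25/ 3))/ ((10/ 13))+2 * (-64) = -124/ 3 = -41.33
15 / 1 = 15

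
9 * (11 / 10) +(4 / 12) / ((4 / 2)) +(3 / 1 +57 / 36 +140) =3093 / 20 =154.65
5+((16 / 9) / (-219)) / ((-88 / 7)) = 108419 / 21681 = 5.00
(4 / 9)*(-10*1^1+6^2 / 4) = -4 / 9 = -0.44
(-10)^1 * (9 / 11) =-90 / 11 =-8.18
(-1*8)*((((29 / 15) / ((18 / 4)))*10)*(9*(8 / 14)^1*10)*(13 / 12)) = -120640 / 63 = -1914.92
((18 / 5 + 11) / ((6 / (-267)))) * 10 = -6497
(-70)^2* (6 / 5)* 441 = 2593080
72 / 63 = 8 / 7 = 1.14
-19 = -19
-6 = -6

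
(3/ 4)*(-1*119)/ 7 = -51/ 4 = -12.75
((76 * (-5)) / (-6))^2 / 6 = 18050 / 27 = 668.52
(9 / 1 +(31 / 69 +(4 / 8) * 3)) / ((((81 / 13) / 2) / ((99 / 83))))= 216073 / 51543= 4.19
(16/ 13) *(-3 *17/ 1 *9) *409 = -3003696/ 13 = -231053.54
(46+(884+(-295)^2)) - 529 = 87426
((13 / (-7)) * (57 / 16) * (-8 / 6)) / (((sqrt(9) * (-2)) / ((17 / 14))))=-4199 / 2352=-1.79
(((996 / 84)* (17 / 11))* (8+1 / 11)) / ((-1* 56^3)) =-125579 / 148746752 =-0.00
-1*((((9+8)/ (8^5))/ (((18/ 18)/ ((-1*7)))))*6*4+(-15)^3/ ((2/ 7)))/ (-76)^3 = -48384357/ 1798045696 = -0.03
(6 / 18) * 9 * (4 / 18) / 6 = 1 / 9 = 0.11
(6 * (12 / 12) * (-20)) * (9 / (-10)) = 108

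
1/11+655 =7206/11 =655.09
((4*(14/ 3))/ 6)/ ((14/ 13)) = 2.89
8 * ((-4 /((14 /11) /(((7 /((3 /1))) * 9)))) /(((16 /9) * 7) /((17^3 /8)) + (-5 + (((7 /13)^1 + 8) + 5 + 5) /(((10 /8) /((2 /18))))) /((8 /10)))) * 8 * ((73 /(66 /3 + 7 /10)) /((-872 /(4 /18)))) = -196941338880 /237230960143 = -0.83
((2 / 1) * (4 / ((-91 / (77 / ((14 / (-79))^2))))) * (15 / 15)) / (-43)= 5.01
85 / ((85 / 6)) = 6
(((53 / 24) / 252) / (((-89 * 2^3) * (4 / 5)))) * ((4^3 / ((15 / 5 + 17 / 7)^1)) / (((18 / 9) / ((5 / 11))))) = -1325 / 32142528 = -0.00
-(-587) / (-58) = -587 / 58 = -10.12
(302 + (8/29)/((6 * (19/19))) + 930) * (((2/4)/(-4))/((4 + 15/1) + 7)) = -26797/4524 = -5.92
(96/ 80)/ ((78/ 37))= 37/ 65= 0.57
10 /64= 5 /32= 0.16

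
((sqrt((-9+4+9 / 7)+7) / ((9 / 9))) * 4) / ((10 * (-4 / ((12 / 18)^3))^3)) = -16 * sqrt(161) / 688905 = -0.00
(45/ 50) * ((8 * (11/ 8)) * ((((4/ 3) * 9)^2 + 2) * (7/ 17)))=595.16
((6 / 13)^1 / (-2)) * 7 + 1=-8 / 13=-0.62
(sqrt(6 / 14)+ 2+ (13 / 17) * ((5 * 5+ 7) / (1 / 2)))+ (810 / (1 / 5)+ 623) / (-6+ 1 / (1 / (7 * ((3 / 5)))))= -389411 / 153+ sqrt(21) / 7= -2544.52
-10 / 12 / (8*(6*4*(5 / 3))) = -1 / 384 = -0.00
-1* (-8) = 8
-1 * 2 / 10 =-1 / 5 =-0.20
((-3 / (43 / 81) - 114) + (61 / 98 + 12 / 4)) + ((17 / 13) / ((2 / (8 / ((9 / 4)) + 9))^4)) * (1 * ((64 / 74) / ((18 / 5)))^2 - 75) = -48570609155279410345 / 318849966240624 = -152330.61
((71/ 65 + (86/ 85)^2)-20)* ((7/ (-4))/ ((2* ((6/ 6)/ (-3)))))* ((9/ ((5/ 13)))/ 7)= -45353439/ 289000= -156.93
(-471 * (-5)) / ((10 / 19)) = 8949 / 2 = 4474.50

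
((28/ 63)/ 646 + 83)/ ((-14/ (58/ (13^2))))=-999601/ 491283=-2.03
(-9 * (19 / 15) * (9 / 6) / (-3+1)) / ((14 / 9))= 5.50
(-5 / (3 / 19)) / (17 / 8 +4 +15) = -760 / 507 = -1.50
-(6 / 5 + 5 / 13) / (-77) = 103 / 5005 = 0.02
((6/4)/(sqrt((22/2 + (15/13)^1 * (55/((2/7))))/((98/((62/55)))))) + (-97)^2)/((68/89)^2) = 166341 * sqrt(2220530)/157965088 + 74528689/4624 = 16119.37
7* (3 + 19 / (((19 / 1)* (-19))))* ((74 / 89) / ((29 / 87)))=87024 / 1691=51.46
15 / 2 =7.50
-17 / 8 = -2.12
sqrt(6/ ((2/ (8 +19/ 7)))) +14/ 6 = 7/ 3 +15*sqrt(7)/ 7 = 8.00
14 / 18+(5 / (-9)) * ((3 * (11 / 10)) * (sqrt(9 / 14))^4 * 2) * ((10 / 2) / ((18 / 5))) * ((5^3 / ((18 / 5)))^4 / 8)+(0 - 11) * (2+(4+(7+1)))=-41978483748947 / 109734912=-382544.47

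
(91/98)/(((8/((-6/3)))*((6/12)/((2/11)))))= -13/154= -0.08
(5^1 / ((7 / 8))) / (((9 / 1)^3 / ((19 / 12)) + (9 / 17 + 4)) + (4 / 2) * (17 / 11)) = 142120 / 11640657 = 0.01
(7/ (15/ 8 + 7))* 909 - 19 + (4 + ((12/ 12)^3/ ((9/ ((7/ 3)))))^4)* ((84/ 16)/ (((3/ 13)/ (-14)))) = -43579400945/ 75464622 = -577.48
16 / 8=2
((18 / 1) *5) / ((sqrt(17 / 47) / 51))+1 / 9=1 / 9+270 *sqrt(799)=7632.09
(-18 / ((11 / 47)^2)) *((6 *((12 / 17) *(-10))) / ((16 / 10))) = 17892900 / 2057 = 8698.54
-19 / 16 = -1.19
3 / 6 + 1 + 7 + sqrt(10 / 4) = sqrt(10) / 2 + 17 / 2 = 10.08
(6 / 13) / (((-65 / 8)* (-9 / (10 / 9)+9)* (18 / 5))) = -80 / 4563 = -0.02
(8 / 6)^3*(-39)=-832 / 9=-92.44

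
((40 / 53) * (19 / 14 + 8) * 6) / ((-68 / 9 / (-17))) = 35370 / 371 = 95.34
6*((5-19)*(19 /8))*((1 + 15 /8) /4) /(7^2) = -1311 /448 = -2.93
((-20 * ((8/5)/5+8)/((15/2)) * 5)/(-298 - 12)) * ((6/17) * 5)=1664/2635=0.63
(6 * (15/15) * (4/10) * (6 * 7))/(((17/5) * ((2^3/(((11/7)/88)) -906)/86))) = -21672/3893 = -5.57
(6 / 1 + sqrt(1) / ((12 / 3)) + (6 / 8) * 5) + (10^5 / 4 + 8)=25018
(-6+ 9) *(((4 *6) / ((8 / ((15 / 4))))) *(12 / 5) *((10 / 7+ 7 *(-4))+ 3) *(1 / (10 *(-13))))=2673 / 182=14.69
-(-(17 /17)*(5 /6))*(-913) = -4565 /6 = -760.83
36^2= 1296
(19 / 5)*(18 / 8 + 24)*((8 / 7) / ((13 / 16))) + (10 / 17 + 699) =185617 / 221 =839.90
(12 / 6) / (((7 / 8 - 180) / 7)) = -112 / 1433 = -0.08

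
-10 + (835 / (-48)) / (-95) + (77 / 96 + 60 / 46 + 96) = 1234641 / 13984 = 88.29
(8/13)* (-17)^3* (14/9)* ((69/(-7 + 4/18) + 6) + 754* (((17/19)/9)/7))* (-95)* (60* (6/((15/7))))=10491467029120/21411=490003597.64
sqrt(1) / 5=1 / 5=0.20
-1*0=0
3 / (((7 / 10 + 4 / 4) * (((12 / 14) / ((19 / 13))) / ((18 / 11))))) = 11970 / 2431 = 4.92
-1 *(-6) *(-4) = -24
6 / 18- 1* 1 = -2 / 3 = -0.67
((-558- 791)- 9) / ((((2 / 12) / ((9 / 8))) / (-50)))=458325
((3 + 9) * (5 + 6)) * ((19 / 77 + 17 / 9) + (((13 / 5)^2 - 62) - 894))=-65634332 / 525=-125017.78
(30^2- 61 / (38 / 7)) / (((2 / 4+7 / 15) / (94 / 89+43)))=40505.70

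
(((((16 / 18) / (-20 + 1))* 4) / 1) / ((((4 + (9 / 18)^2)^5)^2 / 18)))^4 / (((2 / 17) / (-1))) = -10141204801825835211973625643008 / 126625839474997783693841397523846209543545652158806913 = -0.00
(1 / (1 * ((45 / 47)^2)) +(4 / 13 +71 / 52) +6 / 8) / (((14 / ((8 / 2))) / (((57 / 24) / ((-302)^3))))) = -0.00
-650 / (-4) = 325 / 2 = 162.50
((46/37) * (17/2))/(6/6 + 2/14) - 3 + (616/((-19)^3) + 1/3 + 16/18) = 134832499/18272376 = 7.38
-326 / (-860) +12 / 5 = 2.78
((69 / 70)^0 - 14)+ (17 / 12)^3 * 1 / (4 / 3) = -25039 / 2304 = -10.87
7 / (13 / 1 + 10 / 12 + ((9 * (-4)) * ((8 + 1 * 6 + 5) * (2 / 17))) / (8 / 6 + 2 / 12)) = -714 / 4061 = -0.18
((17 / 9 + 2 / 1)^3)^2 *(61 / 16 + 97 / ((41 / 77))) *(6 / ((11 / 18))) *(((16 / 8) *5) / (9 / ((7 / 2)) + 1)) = 313988636609375 / 17754066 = 17685449.44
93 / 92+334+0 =30821 / 92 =335.01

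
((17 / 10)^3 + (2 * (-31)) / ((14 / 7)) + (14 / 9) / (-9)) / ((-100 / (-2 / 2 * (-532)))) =282897251 / 2025000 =139.70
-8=-8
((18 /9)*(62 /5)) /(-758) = -62 /1895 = -0.03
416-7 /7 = 415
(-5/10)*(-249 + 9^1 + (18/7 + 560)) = -1129/7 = -161.29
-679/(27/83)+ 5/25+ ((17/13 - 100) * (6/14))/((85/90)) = -445232696/208845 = -2131.88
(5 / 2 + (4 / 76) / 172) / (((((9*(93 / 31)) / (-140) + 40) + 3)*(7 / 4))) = 163420 / 4896281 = 0.03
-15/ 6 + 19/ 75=-337/ 150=-2.25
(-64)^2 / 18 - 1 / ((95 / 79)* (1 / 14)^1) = 184606 / 855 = 215.91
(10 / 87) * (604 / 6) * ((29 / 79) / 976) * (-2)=-755 / 86742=-0.01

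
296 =296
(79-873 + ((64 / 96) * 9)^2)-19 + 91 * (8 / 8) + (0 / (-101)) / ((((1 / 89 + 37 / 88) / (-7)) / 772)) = -686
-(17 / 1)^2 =-289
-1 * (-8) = 8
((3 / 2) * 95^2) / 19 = 1425 / 2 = 712.50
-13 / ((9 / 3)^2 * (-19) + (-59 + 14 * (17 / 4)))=26 / 341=0.08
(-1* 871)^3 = -660776311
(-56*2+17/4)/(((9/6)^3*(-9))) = 862/243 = 3.55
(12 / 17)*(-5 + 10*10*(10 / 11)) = 11340 / 187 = 60.64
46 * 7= 322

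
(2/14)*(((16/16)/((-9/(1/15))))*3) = -1/315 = -0.00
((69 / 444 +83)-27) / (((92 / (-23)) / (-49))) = 407239 / 592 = 687.90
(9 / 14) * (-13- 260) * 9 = -3159 / 2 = -1579.50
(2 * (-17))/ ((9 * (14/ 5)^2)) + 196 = 172447/ 882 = 195.52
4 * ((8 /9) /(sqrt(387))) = 0.18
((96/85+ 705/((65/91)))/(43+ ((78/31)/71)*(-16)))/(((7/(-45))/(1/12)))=-554592573/44456020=-12.48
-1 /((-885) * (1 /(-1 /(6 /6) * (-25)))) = 0.03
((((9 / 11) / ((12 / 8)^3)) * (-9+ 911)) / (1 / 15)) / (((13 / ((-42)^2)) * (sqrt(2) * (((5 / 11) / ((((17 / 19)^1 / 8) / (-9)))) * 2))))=-751366 * sqrt(2) / 247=-4301.99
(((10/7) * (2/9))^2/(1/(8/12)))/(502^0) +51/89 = 678457/1059723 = 0.64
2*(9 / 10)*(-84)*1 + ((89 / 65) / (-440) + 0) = -4324409 / 28600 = -151.20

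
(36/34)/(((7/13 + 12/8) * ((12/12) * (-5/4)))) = -1872/4505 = -0.42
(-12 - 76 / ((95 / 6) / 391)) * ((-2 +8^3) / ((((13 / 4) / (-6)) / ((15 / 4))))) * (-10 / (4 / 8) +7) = -86695920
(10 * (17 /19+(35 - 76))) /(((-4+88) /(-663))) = 421005 /133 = 3165.45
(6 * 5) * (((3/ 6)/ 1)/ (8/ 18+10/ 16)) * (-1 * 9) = -9720/ 77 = -126.23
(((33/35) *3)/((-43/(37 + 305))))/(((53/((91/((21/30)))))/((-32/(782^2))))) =7042464/2438910593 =0.00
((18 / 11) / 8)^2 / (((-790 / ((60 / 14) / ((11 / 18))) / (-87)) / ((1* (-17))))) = -3234573 / 5888344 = -0.55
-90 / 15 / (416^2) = -3 / 86528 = -0.00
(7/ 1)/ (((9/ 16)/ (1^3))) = 112/ 9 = 12.44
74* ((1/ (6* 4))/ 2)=37/ 24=1.54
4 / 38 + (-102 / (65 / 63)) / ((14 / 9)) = -78359 / 1235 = -63.45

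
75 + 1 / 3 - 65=31 / 3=10.33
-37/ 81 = -0.46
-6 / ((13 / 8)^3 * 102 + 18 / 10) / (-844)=640 / 39565243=0.00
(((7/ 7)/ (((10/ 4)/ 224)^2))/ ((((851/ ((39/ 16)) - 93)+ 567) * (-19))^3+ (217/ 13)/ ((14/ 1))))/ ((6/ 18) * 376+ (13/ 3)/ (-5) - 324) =71433363456/ 6791470067275933598815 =0.00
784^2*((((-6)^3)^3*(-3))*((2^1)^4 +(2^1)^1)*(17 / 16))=355398898434048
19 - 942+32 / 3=-2737 / 3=-912.33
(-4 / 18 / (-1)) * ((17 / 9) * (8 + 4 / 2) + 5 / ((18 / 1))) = 115 / 27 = 4.26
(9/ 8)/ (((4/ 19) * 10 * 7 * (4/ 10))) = 0.19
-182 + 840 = 658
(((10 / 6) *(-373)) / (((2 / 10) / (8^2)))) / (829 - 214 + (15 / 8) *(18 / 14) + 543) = -33420800 / 194949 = -171.43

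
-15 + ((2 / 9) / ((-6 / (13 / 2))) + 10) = -283 / 54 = -5.24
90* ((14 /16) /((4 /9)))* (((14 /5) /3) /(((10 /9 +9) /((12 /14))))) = 729 /52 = 14.02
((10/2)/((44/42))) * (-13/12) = -455/88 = -5.17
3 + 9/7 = 30/7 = 4.29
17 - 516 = -499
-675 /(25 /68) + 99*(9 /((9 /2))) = -1638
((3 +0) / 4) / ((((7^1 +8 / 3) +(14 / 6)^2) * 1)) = 27 / 544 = 0.05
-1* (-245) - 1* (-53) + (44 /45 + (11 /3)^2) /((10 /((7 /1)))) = 138643 /450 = 308.10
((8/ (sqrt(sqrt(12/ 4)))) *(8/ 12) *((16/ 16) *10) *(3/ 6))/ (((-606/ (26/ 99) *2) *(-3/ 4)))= 2080 *3^(3/ 4)/ 809919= 0.01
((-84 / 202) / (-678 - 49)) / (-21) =-2 / 73427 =-0.00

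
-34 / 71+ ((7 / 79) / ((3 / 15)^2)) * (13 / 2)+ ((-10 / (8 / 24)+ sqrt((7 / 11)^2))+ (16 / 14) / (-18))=-120554645 / 7774074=-15.51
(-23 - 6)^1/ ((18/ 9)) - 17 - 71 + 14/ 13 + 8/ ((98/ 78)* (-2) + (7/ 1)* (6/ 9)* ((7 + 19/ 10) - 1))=-5874901/ 58058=-101.19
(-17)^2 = 289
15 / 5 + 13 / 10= 43 / 10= 4.30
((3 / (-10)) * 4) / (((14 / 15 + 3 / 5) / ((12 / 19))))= -216 / 437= -0.49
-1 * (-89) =89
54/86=27/43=0.63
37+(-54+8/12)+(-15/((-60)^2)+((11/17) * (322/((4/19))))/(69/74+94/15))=1316463571/10867760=121.13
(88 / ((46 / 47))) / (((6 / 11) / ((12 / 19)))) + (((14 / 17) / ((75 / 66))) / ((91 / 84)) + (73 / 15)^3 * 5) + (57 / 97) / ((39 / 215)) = 4327339801036 / 6323379075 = 684.34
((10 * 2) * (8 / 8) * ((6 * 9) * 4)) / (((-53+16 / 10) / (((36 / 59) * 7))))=-5443200 / 15163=-358.98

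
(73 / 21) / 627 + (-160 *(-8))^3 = 27613200384073 / 13167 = 2097152000.01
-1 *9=-9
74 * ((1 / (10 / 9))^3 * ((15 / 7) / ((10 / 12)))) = 138.72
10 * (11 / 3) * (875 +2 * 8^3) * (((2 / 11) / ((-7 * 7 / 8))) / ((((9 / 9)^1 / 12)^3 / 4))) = -700047360 / 49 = -14286680.82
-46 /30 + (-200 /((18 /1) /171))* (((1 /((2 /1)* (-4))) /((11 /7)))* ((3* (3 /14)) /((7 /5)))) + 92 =159.87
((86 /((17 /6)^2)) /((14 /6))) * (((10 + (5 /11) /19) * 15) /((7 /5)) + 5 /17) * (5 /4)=31096688400 /50314033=618.05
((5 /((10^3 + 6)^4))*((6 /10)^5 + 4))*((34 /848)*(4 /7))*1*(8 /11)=216631 /653098285511402500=0.00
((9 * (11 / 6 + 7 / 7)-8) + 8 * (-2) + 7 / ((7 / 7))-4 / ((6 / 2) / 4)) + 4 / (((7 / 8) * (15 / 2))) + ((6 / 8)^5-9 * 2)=-1503829 / 107520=-13.99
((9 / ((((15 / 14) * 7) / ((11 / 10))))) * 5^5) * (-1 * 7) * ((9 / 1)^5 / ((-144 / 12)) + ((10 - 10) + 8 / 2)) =141971156.25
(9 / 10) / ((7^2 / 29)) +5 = 2711 / 490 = 5.53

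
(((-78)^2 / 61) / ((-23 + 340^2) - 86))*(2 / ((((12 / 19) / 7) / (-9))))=-404586 / 2348317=-0.17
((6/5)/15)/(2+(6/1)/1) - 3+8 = 501/100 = 5.01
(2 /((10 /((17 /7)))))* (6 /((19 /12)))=1224 /665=1.84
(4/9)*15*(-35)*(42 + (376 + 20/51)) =-14936600/153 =-97624.84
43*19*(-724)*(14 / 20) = -2070278 / 5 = -414055.60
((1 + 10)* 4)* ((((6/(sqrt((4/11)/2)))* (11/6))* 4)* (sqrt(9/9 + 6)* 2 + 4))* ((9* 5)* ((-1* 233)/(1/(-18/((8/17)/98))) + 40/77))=532634877720* sqrt(22)* (2 + sqrt(7))/7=1658054722050.92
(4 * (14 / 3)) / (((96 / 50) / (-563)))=-98525 / 18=-5473.61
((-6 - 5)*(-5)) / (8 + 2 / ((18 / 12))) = 165 / 28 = 5.89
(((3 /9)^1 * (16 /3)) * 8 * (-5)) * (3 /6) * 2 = -640 /9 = -71.11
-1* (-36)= 36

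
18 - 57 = -39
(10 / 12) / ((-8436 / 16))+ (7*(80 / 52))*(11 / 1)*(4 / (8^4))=2402615 / 21056256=0.11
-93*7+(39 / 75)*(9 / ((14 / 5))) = -45453 / 70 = -649.33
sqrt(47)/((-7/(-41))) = 40.15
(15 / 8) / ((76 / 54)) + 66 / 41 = 36669 / 12464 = 2.94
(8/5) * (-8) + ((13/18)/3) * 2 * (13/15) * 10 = -3494/405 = -8.63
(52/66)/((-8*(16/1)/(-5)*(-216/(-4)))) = 0.00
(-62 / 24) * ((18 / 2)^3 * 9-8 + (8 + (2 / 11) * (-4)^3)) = -2233333 / 132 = -16919.19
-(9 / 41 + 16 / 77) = -1349 / 3157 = -0.43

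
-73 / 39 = -1.87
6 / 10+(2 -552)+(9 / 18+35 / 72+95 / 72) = -98477 / 180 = -547.09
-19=-19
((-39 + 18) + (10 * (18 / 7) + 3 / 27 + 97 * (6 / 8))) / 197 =19549 / 49644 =0.39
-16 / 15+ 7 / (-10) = -53 / 30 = -1.77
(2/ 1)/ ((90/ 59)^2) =3481/ 4050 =0.86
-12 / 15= -4 / 5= -0.80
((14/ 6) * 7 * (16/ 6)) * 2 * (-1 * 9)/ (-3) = 784/ 3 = 261.33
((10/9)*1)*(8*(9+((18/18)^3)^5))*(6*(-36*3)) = -57600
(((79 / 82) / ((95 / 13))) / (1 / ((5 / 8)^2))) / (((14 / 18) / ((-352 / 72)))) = -56485 / 174496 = -0.32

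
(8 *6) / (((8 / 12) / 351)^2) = 13305708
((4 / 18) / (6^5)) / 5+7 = 7.00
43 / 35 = 1.23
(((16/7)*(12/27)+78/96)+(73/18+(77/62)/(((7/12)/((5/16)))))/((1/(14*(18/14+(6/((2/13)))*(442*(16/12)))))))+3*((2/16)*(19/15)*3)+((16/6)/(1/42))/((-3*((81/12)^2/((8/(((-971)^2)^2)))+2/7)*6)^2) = 43958349507758558529127017495180289833540983/28936081278733725490644152363173502160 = 1519153.51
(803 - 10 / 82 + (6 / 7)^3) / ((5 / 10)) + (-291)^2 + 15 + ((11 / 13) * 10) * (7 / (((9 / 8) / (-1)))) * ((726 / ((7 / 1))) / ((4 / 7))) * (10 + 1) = -10317494228 / 548457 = -18811.86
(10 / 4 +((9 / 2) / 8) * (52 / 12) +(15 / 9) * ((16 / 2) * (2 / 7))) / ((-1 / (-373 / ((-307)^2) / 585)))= 1096247 / 18525583440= 0.00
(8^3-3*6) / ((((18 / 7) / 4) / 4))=27664 / 9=3073.78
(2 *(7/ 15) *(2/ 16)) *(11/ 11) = 7/ 60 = 0.12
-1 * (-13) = 13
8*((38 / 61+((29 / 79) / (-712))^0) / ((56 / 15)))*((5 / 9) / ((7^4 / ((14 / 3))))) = 550 / 146461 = 0.00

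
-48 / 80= -3 / 5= -0.60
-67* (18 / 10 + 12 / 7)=-8241 / 35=-235.46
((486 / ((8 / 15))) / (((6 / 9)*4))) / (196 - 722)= -10935 / 16832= -0.65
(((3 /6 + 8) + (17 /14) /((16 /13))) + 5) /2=3245 /448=7.24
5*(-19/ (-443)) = 95/ 443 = 0.21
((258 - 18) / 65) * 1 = 48 / 13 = 3.69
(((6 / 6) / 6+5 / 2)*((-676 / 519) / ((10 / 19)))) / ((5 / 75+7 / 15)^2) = -16055 / 692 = -23.20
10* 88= 880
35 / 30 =7 / 6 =1.17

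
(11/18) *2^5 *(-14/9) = -2464/81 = -30.42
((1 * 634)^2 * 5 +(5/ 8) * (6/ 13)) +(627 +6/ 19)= 1986282713/ 988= 2010407.60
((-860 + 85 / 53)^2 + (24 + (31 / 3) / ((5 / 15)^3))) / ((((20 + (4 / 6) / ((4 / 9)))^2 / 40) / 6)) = 1987820305920 / 5193841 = 382726.45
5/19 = 0.26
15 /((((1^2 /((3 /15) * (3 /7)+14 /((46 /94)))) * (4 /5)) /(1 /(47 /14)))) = 346485 /2162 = 160.26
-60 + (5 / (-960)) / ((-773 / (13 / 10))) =-89049587 / 1484160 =-60.00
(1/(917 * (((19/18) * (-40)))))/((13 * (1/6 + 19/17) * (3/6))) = -459/148356845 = -0.00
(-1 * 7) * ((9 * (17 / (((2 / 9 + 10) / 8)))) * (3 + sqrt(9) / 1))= -115668 / 23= -5029.04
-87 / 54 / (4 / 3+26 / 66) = -319 / 342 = -0.93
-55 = -55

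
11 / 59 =0.19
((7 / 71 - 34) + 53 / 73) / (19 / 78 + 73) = -13411944 / 29610479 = -0.45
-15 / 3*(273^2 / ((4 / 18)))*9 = -30184245 / 2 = -15092122.50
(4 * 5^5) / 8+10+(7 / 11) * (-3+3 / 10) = 86393 / 55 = 1570.78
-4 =-4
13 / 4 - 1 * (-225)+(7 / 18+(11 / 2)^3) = 28441 / 72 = 395.01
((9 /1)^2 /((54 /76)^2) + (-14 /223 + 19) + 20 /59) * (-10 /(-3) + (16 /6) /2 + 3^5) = 15811976923 /355239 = 44510.81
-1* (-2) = 2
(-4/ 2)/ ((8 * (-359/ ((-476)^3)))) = -26962544/ 359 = -75104.58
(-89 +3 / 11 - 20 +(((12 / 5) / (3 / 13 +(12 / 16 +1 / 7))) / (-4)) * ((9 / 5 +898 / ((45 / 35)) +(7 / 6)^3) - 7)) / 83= -5.78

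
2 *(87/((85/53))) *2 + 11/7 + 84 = 180023/595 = 302.56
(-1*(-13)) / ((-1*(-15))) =13 / 15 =0.87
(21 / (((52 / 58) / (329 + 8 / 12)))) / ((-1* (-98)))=28681 / 364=78.79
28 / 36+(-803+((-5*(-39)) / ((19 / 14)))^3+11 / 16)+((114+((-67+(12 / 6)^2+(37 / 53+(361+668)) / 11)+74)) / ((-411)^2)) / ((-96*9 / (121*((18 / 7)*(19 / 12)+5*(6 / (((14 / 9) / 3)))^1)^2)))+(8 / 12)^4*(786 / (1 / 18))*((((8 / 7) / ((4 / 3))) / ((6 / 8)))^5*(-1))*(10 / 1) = 384571107329542831273771 / 132105374307349632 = 2911093.58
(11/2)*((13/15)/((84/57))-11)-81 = -116143/840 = -138.27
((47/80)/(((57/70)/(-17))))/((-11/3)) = 5593/1672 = 3.35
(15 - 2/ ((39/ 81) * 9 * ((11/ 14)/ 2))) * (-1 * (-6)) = 11862/ 143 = 82.95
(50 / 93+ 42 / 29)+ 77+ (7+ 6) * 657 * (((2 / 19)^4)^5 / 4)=8007604095793727750178084128113 / 101380158415001449247480055897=78.99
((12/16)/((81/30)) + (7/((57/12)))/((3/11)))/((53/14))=13601/9063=1.50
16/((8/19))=38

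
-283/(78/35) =-9905/78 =-126.99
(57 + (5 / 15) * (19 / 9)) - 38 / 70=54017 / 945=57.16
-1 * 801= -801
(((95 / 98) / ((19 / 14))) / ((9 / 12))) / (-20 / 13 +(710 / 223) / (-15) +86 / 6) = 57980 / 766017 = 0.08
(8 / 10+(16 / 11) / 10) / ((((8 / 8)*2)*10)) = 13 / 275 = 0.05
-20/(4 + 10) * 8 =-80/7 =-11.43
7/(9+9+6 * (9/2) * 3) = 7/99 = 0.07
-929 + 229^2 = 51512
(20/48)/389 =5/4668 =0.00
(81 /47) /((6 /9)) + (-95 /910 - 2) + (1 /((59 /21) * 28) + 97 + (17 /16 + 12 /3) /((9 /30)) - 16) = 198580663 /2018744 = 98.37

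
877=877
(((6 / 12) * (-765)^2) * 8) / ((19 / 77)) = 180249300 / 19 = 9486805.26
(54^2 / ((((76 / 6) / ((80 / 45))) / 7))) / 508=13608 / 2413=5.64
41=41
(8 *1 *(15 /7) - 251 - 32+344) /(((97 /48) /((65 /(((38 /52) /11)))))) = 488099040 /12901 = 37834.20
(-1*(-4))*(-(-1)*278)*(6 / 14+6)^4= 4559895000 / 2401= 1899164.93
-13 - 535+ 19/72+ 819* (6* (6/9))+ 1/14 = 1375081/504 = 2728.34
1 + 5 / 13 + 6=96 / 13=7.38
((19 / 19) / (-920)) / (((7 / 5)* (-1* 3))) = 1 / 3864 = 0.00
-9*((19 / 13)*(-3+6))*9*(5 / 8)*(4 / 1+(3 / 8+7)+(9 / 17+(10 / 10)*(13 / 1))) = -78188895 / 14144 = -5528.06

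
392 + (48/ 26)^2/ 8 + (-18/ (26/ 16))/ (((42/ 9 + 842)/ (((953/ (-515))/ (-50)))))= 542206780994/ 1381680625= 392.43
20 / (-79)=-20 / 79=-0.25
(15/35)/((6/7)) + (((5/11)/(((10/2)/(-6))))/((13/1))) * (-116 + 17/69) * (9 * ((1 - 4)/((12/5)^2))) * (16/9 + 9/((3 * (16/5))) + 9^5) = -1697925148237/1262976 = -1344384.33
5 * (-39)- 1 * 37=-232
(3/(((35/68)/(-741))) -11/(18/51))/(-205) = 913529/43050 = 21.22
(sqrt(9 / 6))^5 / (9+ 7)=0.17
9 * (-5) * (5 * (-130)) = 29250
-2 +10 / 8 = -3 / 4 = -0.75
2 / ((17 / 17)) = 2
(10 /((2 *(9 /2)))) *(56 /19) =560 /171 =3.27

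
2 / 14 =1 / 7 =0.14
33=33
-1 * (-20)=20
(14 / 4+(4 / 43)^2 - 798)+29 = -2830787 / 3698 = -765.49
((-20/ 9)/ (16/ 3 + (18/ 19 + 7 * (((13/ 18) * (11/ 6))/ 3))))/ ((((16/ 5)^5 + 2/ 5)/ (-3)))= 1125000/ 531202747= 0.00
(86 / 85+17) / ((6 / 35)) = 10717 / 102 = 105.07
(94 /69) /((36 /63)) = 329 /138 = 2.38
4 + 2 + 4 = 10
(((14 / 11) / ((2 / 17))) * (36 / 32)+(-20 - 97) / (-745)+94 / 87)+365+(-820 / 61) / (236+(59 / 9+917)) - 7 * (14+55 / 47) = 11613306143887891 / 42663842711160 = 272.20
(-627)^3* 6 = -1478951298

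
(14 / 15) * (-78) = -364 / 5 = -72.80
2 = 2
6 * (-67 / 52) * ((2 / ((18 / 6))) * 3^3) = -1809 / 13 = -139.15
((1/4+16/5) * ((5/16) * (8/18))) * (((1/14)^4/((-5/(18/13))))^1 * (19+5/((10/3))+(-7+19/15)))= -10189/199763200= -0.00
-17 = -17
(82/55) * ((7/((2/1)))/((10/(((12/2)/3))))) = 287/275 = 1.04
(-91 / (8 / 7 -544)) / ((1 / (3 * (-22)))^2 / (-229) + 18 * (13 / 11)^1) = 158855697 / 20159052250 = 0.01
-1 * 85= -85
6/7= 0.86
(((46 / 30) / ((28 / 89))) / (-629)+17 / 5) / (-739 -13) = -179233 / 39732672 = -0.00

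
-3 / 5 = -0.60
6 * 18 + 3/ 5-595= -2432/ 5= -486.40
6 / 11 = 0.55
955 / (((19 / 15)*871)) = 14325 / 16549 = 0.87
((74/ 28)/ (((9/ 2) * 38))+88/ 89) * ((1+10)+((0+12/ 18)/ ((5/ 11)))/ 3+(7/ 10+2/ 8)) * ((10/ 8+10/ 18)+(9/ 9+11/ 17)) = 202453982551/ 4694270112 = 43.13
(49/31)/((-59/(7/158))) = -343/288982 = -0.00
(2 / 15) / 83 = 2 / 1245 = 0.00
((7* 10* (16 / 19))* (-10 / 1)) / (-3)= 11200 / 57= 196.49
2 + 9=11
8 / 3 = 2.67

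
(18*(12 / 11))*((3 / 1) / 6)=108 / 11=9.82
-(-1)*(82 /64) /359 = 41 /11488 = 0.00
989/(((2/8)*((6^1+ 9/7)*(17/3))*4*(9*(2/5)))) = 34615/5202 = 6.65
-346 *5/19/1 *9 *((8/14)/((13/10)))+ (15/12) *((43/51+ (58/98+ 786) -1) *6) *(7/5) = 66322021/8398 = 7897.36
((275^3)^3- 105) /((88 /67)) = 301327696413040161129295 /44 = 6848356736660003662029.43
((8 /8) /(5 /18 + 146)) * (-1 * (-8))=144 /2633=0.05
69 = 69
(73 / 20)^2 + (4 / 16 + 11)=9829 / 400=24.57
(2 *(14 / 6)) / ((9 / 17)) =238 / 27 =8.81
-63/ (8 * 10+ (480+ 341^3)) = -63/ 39652381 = -0.00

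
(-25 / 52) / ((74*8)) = -0.00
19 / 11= 1.73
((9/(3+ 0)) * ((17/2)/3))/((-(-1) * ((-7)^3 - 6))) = -17/698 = -0.02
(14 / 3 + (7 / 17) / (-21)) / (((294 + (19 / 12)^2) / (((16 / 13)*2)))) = 364032 / 9436037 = 0.04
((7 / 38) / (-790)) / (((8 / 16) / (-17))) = 119 / 15010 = 0.01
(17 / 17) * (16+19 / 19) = 17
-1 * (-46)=46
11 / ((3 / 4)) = 44 / 3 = 14.67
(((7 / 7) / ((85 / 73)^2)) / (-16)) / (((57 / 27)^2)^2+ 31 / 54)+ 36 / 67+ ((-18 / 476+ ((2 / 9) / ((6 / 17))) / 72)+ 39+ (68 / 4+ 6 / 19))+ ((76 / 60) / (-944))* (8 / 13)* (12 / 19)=182850034794000139387 / 3217986530457733125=56.82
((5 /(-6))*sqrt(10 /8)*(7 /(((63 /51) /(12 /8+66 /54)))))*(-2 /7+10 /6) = -19.85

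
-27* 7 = -189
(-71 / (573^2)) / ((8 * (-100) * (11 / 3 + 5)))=0.00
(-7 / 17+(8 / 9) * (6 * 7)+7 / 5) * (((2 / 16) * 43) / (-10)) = -105049 / 5100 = -20.60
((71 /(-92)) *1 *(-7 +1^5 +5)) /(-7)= -71 /644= -0.11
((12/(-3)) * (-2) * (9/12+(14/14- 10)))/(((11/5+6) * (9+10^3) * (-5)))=0.00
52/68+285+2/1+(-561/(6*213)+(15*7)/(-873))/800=53905795449/187326400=287.76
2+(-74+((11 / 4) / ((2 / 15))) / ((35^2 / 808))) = -14307 / 245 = -58.40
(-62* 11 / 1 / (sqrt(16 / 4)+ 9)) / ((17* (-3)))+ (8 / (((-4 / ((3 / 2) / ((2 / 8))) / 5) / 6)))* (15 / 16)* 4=-68788 / 51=-1348.78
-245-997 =-1242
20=20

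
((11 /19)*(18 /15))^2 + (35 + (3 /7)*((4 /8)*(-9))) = 4239559 /126350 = 33.55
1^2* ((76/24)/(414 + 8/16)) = 19/2487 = 0.01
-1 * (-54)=54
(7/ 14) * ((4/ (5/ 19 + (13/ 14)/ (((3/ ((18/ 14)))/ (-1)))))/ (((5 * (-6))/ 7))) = 13034/ 3765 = 3.46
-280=-280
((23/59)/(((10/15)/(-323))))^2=496710369/13924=35672.97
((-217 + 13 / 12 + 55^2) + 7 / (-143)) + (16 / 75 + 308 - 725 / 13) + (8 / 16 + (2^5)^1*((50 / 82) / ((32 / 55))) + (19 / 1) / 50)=418874603 / 135300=3095.90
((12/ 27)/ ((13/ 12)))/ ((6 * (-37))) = -8/ 4329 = -0.00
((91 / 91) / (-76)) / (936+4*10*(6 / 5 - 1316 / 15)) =3 / 575776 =0.00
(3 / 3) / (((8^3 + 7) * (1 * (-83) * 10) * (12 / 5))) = -1 / 1033848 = -0.00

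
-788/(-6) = 131.33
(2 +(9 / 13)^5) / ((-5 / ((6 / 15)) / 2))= -641308 / 1856465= -0.35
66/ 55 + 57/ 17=387/ 85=4.55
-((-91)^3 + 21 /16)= 753569.69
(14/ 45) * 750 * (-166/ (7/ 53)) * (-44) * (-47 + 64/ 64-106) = -5884102400/ 3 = -1961367466.67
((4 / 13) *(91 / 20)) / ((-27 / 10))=-14 / 27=-0.52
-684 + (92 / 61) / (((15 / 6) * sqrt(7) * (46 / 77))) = -684 + 44 * sqrt(7) / 305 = -683.62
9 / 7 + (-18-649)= -4660 / 7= -665.71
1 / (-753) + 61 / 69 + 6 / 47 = 1.01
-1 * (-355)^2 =-126025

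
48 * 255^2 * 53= 165423600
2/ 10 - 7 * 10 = -349/ 5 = -69.80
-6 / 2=-3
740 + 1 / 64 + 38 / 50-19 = 1154841 / 1600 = 721.78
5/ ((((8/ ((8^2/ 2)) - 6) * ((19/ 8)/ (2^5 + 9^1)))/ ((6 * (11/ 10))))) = -43296/ 437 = -99.08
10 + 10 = 20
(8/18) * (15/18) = 10/27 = 0.37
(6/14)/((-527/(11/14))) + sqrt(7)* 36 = -33/51646 + 36* sqrt(7) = 95.25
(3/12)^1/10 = 1/40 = 0.02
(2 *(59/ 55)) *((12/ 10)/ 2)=354/ 275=1.29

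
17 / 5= 3.40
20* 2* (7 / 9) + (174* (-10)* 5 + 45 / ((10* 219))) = -11390893 / 1314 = -8668.87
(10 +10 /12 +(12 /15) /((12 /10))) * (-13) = -299 /2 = -149.50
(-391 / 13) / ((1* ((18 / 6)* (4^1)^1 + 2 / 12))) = -2346 / 949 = -2.47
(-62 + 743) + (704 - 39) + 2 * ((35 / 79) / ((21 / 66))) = 106554 / 79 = 1348.78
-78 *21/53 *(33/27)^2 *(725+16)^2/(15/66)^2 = -650273455832/1325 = -490772419.50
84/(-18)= -14/3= -4.67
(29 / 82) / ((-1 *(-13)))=29 / 1066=0.03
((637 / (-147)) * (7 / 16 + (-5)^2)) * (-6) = 5291 / 8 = 661.38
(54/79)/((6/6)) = 54/79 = 0.68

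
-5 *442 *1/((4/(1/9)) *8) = -1105/144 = -7.67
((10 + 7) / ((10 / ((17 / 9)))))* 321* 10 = 30923 / 3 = 10307.67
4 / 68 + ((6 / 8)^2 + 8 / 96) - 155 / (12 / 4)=-50.96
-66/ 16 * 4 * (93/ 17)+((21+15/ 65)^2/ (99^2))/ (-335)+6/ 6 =-187119373501/ 2096226990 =-89.26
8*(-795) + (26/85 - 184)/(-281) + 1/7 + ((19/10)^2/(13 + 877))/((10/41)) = -189253914095361/29760710000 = -6359.19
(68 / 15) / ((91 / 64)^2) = 278528 / 124215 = 2.24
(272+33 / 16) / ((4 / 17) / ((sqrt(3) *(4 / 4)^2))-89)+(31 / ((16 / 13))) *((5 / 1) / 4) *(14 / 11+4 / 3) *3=587589843085 / 2417356832-74545 *sqrt(3) / 27469964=243.07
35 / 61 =0.57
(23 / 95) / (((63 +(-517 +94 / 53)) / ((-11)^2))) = -147499 / 2276960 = -0.06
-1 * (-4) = 4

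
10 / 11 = 0.91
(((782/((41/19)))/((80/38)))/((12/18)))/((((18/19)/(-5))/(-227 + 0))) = 608784263/1968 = 309341.60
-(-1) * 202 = 202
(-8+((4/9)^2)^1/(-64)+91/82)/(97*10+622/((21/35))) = -0.00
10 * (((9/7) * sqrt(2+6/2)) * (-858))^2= 2981464200/49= 60846208.16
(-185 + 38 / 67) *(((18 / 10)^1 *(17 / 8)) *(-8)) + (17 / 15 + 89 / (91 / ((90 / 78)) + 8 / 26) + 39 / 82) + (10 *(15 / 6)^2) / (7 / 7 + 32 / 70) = 61528248196471 / 10814787915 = 5689.27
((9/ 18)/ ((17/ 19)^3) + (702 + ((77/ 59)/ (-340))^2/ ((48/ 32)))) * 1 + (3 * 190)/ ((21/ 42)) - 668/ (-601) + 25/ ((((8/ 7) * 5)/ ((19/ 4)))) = 45995996800119047/ 24668145487200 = 1864.59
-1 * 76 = -76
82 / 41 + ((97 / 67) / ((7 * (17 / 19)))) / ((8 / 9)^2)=1169827 / 510272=2.29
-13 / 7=-1.86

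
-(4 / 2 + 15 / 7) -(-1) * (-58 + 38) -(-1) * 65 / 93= -15262 / 651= -23.44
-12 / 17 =-0.71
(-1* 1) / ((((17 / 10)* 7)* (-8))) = 5 / 476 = 0.01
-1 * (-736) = 736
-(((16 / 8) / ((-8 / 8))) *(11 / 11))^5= 32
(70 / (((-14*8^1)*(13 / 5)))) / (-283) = 25 / 29432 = 0.00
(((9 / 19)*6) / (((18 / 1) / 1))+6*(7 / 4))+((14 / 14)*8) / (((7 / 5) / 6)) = 11955 / 266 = 44.94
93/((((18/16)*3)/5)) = 1240/9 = 137.78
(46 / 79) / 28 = 23 / 1106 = 0.02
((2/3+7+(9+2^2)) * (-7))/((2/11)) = -2387/3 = -795.67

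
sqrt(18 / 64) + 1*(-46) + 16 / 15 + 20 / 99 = -22142 / 495 + 3*sqrt(2) / 8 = -44.20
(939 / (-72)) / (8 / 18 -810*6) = 939 / 349888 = 0.00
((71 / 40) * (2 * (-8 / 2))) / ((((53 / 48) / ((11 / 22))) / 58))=-98832 / 265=-372.95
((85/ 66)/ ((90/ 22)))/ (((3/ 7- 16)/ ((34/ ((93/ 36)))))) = -8092/ 30411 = -0.27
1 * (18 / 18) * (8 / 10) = 4 / 5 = 0.80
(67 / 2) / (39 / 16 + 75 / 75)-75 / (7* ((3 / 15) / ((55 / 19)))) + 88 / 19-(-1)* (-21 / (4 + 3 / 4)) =-1061547 / 7315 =-145.12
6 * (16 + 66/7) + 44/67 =71864/469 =153.23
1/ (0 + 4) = 1/ 4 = 0.25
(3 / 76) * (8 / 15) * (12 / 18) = 4 / 285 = 0.01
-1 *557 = -557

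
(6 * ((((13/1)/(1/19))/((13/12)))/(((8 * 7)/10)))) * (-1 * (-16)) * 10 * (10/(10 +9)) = 144000/7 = 20571.43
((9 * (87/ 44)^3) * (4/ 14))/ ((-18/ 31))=-20413593/ 596288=-34.23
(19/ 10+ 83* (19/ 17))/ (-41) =-16093/ 6970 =-2.31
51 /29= 1.76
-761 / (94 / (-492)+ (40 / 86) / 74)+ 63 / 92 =27406272603 / 6653164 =4119.28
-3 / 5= -0.60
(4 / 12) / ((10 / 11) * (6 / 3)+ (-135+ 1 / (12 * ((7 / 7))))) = -44 / 17569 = -0.00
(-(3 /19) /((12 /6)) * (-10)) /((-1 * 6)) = -5 /38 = -0.13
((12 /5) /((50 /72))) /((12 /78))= 2808 /125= 22.46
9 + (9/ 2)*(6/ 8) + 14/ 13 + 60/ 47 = 71993/ 4888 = 14.73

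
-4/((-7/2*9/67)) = 536/63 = 8.51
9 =9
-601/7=-85.86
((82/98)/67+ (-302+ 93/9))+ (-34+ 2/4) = -6404887/19698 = -325.15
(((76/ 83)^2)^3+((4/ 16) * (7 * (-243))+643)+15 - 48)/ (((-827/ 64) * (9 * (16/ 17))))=-4120455505777915/ 2433417198985467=-1.69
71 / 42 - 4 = -97 / 42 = -2.31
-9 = -9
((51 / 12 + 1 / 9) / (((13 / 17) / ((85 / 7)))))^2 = 51467728225 / 10732176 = 4795.65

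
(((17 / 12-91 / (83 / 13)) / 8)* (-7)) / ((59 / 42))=626465 / 78352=8.00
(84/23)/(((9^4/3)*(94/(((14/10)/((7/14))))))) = 196/3940245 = 0.00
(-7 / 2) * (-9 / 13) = 2.42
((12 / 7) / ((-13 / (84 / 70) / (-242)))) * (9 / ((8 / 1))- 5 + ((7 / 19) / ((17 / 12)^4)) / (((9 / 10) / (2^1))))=-101523961242 / 722039045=-140.61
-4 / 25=-0.16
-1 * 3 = -3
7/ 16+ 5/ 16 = 3/ 4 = 0.75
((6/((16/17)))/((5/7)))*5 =44.62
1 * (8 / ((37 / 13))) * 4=416 / 37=11.24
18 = 18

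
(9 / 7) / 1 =9 / 7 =1.29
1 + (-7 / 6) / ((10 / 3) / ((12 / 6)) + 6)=39 / 46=0.85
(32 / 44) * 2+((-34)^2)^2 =14699712 / 11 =1336337.45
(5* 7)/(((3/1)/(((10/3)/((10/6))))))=70/3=23.33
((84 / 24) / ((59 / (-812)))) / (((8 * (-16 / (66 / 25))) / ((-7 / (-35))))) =46893 / 236000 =0.20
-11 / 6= -1.83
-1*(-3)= 3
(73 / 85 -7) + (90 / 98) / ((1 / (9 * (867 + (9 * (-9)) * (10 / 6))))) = 25173522 / 4165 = 6044.06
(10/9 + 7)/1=8.11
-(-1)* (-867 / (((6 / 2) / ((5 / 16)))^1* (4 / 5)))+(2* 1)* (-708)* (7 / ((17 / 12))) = -7735241 / 1088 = -7109.60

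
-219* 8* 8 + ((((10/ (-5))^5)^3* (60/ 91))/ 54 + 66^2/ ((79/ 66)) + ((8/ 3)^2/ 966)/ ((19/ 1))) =-914129736568/ 84823011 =-10776.91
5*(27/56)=135/56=2.41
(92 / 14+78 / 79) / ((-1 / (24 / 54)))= -16720 / 4977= -3.36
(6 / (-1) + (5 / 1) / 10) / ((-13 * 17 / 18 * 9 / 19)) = 209 / 221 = 0.95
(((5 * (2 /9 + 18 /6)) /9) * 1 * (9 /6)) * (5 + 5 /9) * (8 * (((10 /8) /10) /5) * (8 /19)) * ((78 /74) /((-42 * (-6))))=0.01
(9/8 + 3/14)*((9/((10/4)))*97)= 13095/28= 467.68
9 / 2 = 4.50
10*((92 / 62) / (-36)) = -115 / 279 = -0.41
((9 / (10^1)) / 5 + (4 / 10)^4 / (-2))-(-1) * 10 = 12709 / 1250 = 10.17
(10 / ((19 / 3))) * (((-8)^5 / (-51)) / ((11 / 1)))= 327680 / 3553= 92.23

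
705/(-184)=-705/184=-3.83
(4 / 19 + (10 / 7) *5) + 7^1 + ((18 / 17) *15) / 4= 82861 / 4522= 18.32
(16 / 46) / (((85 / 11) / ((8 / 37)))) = 704 / 72335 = 0.01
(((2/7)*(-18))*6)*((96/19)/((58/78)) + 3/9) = -848376/3857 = -219.96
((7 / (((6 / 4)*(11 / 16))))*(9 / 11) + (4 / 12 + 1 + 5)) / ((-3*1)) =-4315 / 1089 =-3.96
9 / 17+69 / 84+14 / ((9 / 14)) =99083 / 4284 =23.13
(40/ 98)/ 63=20/ 3087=0.01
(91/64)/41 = 91/2624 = 0.03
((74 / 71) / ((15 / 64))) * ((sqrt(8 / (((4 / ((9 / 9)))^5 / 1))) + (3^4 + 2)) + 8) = 296 * sqrt(2) / 1065 + 430976 / 1065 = 405.07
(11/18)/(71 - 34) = 11/666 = 0.02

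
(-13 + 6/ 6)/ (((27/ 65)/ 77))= -20020/ 9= -2224.44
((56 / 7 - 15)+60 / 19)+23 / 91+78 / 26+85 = 145946 / 1729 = 84.41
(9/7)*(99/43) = 2.96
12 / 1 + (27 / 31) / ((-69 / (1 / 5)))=42771 / 3565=12.00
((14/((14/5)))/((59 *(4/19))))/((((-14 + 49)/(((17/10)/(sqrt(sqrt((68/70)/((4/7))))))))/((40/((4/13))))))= 247 *10^(1/4) *17^(3/4)/1652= 2.23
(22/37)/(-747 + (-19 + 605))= -22/5957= -0.00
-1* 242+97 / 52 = -12487 / 52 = -240.13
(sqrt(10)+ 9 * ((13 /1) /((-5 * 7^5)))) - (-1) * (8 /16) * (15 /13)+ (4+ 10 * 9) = sqrt(10)+ 206639023 /2184910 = 97.74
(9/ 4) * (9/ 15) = 27/ 20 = 1.35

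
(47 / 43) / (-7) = -47 / 301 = -0.16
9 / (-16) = -9 / 16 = -0.56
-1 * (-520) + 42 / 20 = 5221 / 10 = 522.10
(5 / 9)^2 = 25 / 81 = 0.31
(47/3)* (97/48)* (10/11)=22795/792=28.78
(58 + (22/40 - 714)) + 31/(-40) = -26249/40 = -656.22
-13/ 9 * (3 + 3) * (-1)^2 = -26/ 3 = -8.67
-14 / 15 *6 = -28 / 5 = -5.60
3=3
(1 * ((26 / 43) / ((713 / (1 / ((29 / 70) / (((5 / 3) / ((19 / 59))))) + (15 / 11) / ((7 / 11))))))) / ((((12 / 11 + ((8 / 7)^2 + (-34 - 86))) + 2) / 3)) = -33902869 / 105260962179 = -0.00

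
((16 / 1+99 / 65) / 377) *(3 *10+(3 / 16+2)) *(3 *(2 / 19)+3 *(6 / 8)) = 1759755 / 458432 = 3.84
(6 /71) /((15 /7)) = 14 /355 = 0.04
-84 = -84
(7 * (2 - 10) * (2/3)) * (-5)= 560/3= 186.67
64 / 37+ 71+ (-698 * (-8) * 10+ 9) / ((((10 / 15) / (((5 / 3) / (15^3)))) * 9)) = 34762063 / 449550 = 77.33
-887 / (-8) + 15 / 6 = 907 / 8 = 113.38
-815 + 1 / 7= -5704 / 7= -814.86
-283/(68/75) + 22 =-19729/68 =-290.13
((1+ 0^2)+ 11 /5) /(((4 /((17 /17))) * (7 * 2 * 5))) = 0.01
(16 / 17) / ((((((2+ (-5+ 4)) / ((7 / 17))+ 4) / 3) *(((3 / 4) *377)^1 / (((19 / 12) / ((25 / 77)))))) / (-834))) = -45551968 / 7210125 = -6.32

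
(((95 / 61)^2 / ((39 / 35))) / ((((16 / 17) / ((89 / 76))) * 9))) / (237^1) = 25153625 / 19810484928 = 0.00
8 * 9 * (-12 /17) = -864 /17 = -50.82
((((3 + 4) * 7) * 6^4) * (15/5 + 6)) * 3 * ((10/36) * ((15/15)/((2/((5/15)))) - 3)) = -1349460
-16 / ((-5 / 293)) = 4688 / 5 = 937.60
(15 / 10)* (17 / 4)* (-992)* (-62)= 392088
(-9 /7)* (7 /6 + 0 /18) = -3 /2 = -1.50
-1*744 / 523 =-744 / 523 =-1.42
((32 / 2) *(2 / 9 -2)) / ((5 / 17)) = -4352 / 45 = -96.71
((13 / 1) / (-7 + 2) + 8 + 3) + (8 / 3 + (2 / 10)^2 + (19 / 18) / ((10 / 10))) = 5473 / 450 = 12.16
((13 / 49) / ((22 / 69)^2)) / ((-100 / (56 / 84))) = -20631 / 1185800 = -0.02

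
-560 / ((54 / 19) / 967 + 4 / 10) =-918650 / 661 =-1389.79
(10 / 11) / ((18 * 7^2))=5 / 4851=0.00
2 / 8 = 1 / 4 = 0.25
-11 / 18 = -0.61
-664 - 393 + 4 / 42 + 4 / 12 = -1056.57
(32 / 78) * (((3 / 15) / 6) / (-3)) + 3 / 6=1739 / 3510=0.50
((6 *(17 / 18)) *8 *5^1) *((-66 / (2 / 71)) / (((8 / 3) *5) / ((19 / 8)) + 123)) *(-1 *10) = 302715600 / 7331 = 41292.54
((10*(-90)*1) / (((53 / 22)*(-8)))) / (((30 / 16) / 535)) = 706200 / 53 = 13324.53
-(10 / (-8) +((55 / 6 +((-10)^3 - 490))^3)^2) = -491976765437939554457305 / 46656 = -10544769492411255882.57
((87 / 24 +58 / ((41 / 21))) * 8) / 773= 10933 / 31693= 0.34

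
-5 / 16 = -0.31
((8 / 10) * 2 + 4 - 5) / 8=3 / 40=0.08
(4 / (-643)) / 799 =-4 / 513757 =-0.00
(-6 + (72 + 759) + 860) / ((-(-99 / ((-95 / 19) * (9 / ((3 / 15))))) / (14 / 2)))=-294875 / 11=-26806.82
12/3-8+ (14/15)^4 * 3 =-29084/16875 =-1.72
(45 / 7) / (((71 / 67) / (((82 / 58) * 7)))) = 123615 / 2059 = 60.04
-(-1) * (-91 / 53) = -91 / 53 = -1.72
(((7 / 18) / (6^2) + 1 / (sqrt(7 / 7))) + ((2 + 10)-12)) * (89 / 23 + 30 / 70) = 113315 / 26082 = 4.34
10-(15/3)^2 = -15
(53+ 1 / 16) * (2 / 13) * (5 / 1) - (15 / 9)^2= 35605 / 936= 38.04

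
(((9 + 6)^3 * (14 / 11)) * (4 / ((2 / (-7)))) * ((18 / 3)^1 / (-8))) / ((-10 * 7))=-14175 / 22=-644.32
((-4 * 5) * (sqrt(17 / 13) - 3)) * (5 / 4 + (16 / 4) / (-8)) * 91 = 4095 - 105 * sqrt(221) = 2534.06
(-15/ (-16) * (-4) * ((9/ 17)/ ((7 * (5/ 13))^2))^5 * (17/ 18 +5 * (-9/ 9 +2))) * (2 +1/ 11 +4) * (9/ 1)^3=-14181132807611476779267/ 68934672747083171875000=-0.21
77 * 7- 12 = 527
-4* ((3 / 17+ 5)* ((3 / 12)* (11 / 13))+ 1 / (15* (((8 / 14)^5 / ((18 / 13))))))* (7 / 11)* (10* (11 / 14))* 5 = -7383385 / 28288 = -261.01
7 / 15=0.47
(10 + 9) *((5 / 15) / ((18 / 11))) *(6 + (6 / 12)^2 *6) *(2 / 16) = 1045 / 288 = 3.63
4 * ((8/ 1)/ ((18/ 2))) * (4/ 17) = 128/ 153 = 0.84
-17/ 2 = -8.50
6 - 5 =1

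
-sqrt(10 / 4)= -sqrt(10) / 2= -1.58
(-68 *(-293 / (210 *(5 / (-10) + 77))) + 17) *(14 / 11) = 3134 / 135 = 23.21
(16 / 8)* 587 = 1174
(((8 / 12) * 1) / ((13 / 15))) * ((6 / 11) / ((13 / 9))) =540 / 1859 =0.29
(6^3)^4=2176782336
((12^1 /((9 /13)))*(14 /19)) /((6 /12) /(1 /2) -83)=-364 /2337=-0.16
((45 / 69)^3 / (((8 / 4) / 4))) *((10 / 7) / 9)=7500 / 85169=0.09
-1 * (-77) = 77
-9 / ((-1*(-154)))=-9 / 154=-0.06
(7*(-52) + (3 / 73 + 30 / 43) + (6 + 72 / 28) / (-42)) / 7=-51.92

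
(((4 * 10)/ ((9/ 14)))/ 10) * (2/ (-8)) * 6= -28/ 3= -9.33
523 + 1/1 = 524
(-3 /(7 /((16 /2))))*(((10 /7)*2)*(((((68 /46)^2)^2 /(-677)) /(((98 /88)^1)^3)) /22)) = 2483660636160 /1092155137085957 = 0.00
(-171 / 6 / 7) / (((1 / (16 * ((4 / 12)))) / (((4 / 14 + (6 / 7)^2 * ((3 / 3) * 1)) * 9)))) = -68400 / 343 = -199.42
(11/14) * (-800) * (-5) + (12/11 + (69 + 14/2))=247936/77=3219.95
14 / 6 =7 / 3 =2.33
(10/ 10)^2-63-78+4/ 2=-138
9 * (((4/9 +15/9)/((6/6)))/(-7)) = -19/7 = -2.71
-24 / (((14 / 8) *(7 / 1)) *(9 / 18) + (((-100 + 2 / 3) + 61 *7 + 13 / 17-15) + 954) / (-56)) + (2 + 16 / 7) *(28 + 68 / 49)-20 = 868398116 / 8085539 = 107.40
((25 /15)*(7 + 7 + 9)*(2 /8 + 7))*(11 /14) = 36685 /168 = 218.36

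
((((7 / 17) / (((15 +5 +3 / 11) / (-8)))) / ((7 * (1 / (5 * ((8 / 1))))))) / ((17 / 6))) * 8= -168960 / 64447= -2.62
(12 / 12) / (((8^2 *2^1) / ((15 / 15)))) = 1 / 128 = 0.01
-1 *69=-69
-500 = -500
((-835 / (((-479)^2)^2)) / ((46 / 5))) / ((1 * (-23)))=4175 / 55696476484898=0.00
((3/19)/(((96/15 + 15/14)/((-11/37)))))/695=-462/51105991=-0.00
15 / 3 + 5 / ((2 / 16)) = 45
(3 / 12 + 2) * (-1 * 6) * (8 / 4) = -27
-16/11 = -1.45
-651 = -651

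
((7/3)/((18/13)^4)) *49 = 9796423/314928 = 31.11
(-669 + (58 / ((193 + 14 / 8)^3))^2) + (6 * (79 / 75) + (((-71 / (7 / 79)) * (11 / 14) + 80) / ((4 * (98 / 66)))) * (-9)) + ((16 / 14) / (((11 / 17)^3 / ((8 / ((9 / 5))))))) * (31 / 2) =592241466805332253552883011201 / 1285486341843398845753171800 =460.71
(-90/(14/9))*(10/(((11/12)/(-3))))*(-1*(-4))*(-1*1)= -583200/77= -7574.03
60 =60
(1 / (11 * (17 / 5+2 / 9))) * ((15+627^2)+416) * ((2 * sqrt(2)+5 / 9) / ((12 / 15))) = 12298750 / 1793+44275500 * sqrt(2) / 1793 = 41781.24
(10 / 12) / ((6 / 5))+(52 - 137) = -3035 / 36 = -84.31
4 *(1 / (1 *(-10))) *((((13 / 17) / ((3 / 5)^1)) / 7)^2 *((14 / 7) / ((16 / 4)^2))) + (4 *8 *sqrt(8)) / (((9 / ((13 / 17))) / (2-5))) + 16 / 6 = -20.41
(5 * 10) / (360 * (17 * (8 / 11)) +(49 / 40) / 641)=14102000 / 1255334939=0.01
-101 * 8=-808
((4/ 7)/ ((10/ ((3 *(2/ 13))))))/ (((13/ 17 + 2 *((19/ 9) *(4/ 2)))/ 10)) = 3672/ 128219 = 0.03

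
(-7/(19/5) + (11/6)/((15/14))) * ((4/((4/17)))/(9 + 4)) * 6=-1.03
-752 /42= -17.90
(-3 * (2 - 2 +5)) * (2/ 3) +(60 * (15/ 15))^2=3590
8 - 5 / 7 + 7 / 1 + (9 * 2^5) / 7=388 / 7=55.43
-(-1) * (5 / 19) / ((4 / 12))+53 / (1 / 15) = 15120 / 19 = 795.79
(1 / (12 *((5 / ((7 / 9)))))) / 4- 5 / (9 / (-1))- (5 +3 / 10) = -10241 / 2160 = -4.74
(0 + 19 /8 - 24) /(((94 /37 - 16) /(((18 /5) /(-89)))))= -19203 /295480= -0.06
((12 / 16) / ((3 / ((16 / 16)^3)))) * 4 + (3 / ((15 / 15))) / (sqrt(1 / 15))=1 + 3 * sqrt(15)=12.62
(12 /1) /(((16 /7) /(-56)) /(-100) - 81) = -29400 /198449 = -0.15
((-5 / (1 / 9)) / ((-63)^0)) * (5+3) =-360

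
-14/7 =-2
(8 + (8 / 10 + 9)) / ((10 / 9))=801 / 50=16.02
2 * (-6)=-12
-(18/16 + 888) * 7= -6223.88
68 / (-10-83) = -68 / 93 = -0.73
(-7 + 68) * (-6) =-366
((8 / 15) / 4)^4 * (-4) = -64 / 50625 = -0.00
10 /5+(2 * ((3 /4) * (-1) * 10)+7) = -6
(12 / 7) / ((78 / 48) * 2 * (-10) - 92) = -8 / 581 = -0.01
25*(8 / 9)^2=1600 / 81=19.75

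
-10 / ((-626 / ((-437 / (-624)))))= 2185 / 195312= 0.01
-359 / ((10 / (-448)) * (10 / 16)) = 643328 / 25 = 25733.12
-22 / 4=-11 / 2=-5.50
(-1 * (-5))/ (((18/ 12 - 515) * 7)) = -0.00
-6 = -6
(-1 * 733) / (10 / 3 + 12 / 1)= -2199 / 46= -47.80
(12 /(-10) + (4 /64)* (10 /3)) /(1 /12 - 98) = 0.01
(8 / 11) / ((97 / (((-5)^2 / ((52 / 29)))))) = 1450 / 13871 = 0.10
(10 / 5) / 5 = 2 / 5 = 0.40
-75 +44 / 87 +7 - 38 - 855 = -83563 / 87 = -960.49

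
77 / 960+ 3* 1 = 2957 / 960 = 3.08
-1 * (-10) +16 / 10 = 58 / 5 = 11.60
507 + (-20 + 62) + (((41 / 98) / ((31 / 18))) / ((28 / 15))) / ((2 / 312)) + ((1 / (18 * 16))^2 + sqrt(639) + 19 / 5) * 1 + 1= 3 * sqrt(71) + 2531625281453 / 4409717760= 599.38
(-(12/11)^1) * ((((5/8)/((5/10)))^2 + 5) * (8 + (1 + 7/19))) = -67.07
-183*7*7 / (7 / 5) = -6405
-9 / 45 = -1 / 5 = -0.20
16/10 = 8/5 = 1.60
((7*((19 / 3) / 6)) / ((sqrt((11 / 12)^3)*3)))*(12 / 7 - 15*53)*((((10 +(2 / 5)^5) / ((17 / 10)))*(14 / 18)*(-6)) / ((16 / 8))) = 20536257616*sqrt(33) / 3856875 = 30587.41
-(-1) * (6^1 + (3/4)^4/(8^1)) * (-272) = -1642.76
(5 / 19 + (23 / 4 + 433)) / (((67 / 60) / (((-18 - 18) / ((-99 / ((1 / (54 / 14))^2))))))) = 32697700 / 3402729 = 9.61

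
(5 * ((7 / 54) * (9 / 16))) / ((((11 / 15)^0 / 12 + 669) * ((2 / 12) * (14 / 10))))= 75 / 32116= 0.00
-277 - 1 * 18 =-295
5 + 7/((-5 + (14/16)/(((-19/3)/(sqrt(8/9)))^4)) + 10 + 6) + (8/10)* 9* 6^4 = 9336.84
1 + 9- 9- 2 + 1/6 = -5/6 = -0.83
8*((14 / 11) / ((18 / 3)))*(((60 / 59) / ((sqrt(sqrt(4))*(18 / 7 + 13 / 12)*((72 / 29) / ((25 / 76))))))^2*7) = 31550640625 / 3908426201097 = 0.01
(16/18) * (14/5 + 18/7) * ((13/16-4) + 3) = -94/105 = -0.90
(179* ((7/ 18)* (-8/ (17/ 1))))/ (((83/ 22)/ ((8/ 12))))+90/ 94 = -8650451/ 1790559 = -4.83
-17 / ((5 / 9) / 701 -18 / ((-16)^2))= 13728384 / 56141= 244.53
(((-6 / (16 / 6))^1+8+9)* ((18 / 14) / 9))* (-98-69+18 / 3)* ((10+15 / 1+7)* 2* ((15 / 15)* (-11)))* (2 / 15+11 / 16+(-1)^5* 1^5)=-641861 / 15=-42790.73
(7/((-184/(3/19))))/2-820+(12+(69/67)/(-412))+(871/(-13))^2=177614580819/48251792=3680.99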